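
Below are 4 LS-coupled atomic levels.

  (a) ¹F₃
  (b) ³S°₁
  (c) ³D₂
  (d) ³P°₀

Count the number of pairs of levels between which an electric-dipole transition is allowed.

(a)–(b): forbidden (ΔS, ΔL, ΔJ).
(a)–(c): forbidden (parity, ΔS).
(a)–(d): forbidden (ΔS, ΔL, ΔJ).
(b)–(c): forbidden (ΔL).
(b)–(d): forbidden (parity).
(c)–(d): forbidden (ΔJ).
Allowed pairs: 0 of 6.

0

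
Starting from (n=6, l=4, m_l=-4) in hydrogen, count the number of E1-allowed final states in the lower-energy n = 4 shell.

E1 requires Δl = ±1, so l_f ∈ {3, 5}; with 0 ≤ l_f ≤ n_f−1 = 3, the allowed l_f values are {3}.
For l_f = 3: m_f ∈ {m_i−1, m_i, m_i+1} ∩ [−3, 3] = {-3} → 1 state.
Total: 1.

1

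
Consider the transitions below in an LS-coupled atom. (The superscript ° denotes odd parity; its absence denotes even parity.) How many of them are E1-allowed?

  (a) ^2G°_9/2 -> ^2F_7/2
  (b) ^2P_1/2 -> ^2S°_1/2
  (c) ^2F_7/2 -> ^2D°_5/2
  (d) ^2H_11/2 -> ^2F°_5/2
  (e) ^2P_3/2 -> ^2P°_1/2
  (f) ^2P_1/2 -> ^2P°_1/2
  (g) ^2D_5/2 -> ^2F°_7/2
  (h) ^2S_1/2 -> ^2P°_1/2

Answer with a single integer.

7

(a) allowed
(b) allowed
(c) allowed
(d) forbidden (ΔL, ΔJ fail)
(e) allowed
(f) allowed
(g) allowed
(h) allowed
Total allowed: 7 of 8.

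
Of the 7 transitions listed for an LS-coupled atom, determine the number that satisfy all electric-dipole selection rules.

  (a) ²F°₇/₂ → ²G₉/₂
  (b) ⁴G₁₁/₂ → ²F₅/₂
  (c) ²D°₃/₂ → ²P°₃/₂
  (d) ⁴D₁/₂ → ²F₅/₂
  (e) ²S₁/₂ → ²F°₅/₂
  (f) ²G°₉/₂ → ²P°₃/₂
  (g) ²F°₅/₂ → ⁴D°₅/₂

(a) allowed
(b) forbidden (parity, ΔS, ΔJ fail)
(c) forbidden (parity fails)
(d) forbidden (parity, ΔS, ΔJ fail)
(e) forbidden (ΔL, ΔJ fail)
(f) forbidden (parity, ΔL, ΔJ fail)
(g) forbidden (parity, ΔS fail)
Total allowed: 1 of 7.

1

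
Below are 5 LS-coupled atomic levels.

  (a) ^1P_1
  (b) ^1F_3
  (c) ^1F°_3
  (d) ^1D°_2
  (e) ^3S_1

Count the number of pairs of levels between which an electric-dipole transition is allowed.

3

(a)–(b): forbidden (parity, ΔL, ΔJ).
(a)–(c): forbidden (ΔL, ΔJ).
(a)–(d): allowed.
(a)–(e): forbidden (parity, ΔS).
(b)–(c): allowed.
(b)–(d): allowed.
(b)–(e): forbidden (parity, ΔS, ΔL, ΔJ).
(c)–(d): forbidden (parity).
(c)–(e): forbidden (ΔS, ΔL, ΔJ).
(d)–(e): forbidden (ΔS, ΔL).
Allowed pairs: 3 of 10.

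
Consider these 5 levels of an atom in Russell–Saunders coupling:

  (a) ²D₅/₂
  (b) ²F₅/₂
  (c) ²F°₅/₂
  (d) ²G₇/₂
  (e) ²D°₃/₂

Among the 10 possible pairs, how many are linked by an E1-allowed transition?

5

(a)–(b): forbidden (parity).
(a)–(c): allowed.
(a)–(d): forbidden (parity, ΔL).
(a)–(e): allowed.
(b)–(c): allowed.
(b)–(d): forbidden (parity).
(b)–(e): allowed.
(c)–(d): allowed.
(c)–(e): forbidden (parity).
(d)–(e): forbidden (ΔL, ΔJ).
Allowed pairs: 5 of 10.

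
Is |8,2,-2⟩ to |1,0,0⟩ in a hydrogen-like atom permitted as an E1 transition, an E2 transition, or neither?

E2

Δl = 0 − 2 = -2; l_i + l_f = 2.
Δm_l = +2.
E1 (Δl = ±1, |Δm_l| ≤ 1): not satisfied.
E2 (Δl = 0,±2, l_i+l_f ≥ 2, |Δm_l| ≤ 2): satisfied.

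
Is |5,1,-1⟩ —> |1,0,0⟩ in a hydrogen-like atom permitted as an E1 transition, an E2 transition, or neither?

Δl = 0 − 1 = -1; l_i + l_f = 1.
Δm_l = +1.
E1 (Δl = ±1, |Δm_l| ≤ 1): satisfied.
E2 (Δl = 0,±2, l_i+l_f ≥ 2, |Δm_l| ≤ 2): not satisfied.

E1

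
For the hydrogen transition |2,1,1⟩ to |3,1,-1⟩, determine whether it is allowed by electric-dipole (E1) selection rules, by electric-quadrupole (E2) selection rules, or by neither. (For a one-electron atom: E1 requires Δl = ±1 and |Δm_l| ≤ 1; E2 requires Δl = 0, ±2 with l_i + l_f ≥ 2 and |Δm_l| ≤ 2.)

E2

Δl = 1 − 1 = +0; l_i + l_f = 2.
Δm_l = -2.
E1 (Δl = ±1, |Δm_l| ≤ 1): not satisfied.
E2 (Δl = 0,±2, l_i+l_f ≥ 2, |Δm_l| ≤ 2): satisfied.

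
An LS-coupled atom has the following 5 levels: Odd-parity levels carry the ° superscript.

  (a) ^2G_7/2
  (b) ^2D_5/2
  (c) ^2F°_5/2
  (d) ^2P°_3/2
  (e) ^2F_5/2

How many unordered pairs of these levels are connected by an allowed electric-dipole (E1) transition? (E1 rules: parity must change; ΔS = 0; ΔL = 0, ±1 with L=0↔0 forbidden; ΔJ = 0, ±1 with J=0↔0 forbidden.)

(a)–(b): forbidden (parity, ΔL).
(a)–(c): allowed.
(a)–(d): forbidden (ΔL, ΔJ).
(a)–(e): forbidden (parity).
(b)–(c): allowed.
(b)–(d): allowed.
(b)–(e): forbidden (parity).
(c)–(d): forbidden (parity, ΔL).
(c)–(e): allowed.
(d)–(e): forbidden (ΔL).
Allowed pairs: 4 of 10.

4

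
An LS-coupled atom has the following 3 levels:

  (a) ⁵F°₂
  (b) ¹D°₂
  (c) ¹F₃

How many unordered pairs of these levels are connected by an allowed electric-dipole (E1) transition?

(a)–(b): forbidden (parity, ΔS).
(a)–(c): forbidden (ΔS).
(b)–(c): allowed.
Allowed pairs: 1 of 3.

1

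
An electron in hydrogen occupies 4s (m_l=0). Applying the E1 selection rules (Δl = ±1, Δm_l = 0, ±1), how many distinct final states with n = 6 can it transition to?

3

E1 requires Δl = ±1, so l_f ∈ {-1, 1}; with 0 ≤ l_f ≤ n_f−1 = 5, the allowed l_f values are {1}.
For l_f = 1: m_f ∈ {m_i−1, m_i, m_i+1} ∩ [−1, 1] = {-1, 0, 1} → 3 states.
Total: 3.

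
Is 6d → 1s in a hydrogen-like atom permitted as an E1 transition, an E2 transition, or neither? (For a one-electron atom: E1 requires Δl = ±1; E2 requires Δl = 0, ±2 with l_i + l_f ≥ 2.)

E2

Δl = 0 − 2 = -2; l_i + l_f = 2.
E1 (Δl = ±1): not satisfied.
E2 (Δl = 0,±2, l_i+l_f ≥ 2): satisfied.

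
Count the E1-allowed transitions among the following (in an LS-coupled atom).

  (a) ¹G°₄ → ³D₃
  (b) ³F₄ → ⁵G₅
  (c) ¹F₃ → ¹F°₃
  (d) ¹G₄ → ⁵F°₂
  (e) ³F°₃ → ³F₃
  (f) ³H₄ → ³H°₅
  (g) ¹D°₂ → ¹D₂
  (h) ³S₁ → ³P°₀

(a) forbidden (ΔS, ΔL fail)
(b) forbidden (parity, ΔS fail)
(c) allowed
(d) forbidden (ΔS, ΔJ fail)
(e) allowed
(f) allowed
(g) allowed
(h) allowed
Total allowed: 5 of 8.

5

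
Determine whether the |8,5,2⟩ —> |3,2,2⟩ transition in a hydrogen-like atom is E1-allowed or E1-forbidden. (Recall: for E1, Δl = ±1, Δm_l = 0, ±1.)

forbidden

Δl = 2 − 5 = -3; the E1 rule Δl = ±1 is ✗.
m_l: 2 → 2 (Δm_l = +0). |Δm_l| ≤ 1 ✓.
The transition is electric-dipole forbidden.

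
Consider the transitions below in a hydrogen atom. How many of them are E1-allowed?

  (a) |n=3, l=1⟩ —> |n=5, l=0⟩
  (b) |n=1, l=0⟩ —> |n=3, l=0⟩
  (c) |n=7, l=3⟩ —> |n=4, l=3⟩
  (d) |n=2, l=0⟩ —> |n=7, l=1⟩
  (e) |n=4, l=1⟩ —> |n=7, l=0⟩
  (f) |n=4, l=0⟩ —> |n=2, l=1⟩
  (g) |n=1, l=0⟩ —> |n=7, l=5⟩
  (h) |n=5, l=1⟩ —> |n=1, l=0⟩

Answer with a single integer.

(a) allowed
(b) forbidden — Δl = +0 (E1 requires Δl = ±1)
(c) forbidden — Δl = +0 (E1 requires Δl = ±1)
(d) allowed
(e) allowed
(f) allowed
(g) forbidden — Δl = +5 (E1 requires Δl = ±1)
(h) allowed
Total allowed: 5 of 8.

5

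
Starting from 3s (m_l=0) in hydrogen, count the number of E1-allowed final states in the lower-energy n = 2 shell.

E1 requires Δl = ±1, so l_f ∈ {-1, 1}; with 0 ≤ l_f ≤ n_f−1 = 1, the allowed l_f values are {1}.
For l_f = 1: m_f ∈ {m_i−1, m_i, m_i+1} ∩ [−1, 1] = {-1, 0, 1} → 3 states.
Total: 3.

3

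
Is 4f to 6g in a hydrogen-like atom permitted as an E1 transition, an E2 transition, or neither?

Δl = 4 − 3 = +1; l_i + l_f = 7.
E1 (Δl = ±1): satisfied.
E2 (Δl = 0,±2, l_i+l_f ≥ 2): not satisfied.

E1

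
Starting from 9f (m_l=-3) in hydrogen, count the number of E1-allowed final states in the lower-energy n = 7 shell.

E1 requires Δl = ±1, so l_f ∈ {2, 4}; with 0 ≤ l_f ≤ n_f−1 = 6, the allowed l_f values are {2, 4}.
For l_f = 2: m_f ∈ {m_i−1, m_i, m_i+1} ∩ [−2, 2] = {-2} → 1 state.
For l_f = 4: m_f ∈ {m_i−1, m_i, m_i+1} ∩ [−4, 4] = {-4, -3, -2} → 3 states.
Total: 4.

4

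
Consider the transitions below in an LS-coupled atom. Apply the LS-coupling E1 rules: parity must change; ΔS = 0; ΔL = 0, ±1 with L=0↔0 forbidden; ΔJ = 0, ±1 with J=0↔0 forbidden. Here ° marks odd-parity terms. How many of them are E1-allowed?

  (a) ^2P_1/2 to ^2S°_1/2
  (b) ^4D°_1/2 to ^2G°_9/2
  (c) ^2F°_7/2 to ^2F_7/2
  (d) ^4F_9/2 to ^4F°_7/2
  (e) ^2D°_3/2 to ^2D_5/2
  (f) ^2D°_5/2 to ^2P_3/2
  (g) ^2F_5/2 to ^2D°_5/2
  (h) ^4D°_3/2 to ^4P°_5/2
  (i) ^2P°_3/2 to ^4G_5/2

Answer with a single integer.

(a) allowed
(b) forbidden (parity, ΔS, ΔL, ΔJ fail)
(c) allowed
(d) allowed
(e) allowed
(f) allowed
(g) allowed
(h) forbidden (parity fails)
(i) forbidden (ΔS, ΔL fail)
Total allowed: 6 of 9.

6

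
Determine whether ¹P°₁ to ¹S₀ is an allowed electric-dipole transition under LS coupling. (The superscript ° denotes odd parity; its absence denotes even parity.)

allowed

Reading off the term symbols: S 0→0, L 1→0, J 1→0, parity odd→even.
ΔJ = 0, ±1 (not J=0↔0): J: 1 → 0, ΔJ = -1 — satisfied.
ΔS = 0: S: 0 → 0 — satisfied.
ΔL = 0, ±1 (not L=0↔0): L: 1 → 0, ΔL = -1 — satisfied.
Parity must change: odd → even — satisfied.
All four E1 rules are satisfied.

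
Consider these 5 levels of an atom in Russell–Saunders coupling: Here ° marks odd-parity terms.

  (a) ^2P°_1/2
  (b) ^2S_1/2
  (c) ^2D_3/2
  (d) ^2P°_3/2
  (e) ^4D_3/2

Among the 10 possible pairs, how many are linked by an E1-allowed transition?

(a)–(b): allowed.
(a)–(c): allowed.
(a)–(d): forbidden (parity).
(a)–(e): forbidden (ΔS).
(b)–(c): forbidden (parity, ΔL).
(b)–(d): allowed.
(b)–(e): forbidden (parity, ΔS, ΔL).
(c)–(d): allowed.
(c)–(e): forbidden (parity, ΔS).
(d)–(e): forbidden (ΔS).
Allowed pairs: 4 of 10.

4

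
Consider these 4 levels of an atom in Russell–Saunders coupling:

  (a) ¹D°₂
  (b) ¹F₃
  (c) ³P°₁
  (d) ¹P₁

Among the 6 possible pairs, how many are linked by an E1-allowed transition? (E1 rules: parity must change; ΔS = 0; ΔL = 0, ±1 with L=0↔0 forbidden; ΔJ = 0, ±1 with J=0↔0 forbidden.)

2

(a)–(b): allowed.
(a)–(c): forbidden (parity, ΔS).
(a)–(d): allowed.
(b)–(c): forbidden (ΔS, ΔL, ΔJ).
(b)–(d): forbidden (parity, ΔL, ΔJ).
(c)–(d): forbidden (ΔS).
Allowed pairs: 2 of 6.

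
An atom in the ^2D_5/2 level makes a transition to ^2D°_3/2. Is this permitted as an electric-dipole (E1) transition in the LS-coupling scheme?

ΔS = 0: S: 1/2 → 1/2 — ok.
ΔL = 0, ±1 (not L=0↔0): L: 2 → 2, ΔL = +0 — ok.
Parity must change: even → odd — ok.
ΔJ = 0, ±1 (not J=0↔0): J: 5/2 → 3/2, ΔJ = -1 — ok.
All four E1 rules are satisfied.

allowed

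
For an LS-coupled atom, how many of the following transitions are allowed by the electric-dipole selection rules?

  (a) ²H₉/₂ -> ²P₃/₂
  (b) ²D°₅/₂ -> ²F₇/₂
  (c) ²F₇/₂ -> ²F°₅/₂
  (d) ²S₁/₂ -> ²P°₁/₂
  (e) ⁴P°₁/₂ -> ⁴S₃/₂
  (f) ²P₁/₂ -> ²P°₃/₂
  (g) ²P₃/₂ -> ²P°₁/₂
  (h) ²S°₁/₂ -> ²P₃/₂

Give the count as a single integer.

7

(a) forbidden (parity, ΔL, ΔJ fail)
(b) allowed
(c) allowed
(d) allowed
(e) allowed
(f) allowed
(g) allowed
(h) allowed
Total allowed: 7 of 8.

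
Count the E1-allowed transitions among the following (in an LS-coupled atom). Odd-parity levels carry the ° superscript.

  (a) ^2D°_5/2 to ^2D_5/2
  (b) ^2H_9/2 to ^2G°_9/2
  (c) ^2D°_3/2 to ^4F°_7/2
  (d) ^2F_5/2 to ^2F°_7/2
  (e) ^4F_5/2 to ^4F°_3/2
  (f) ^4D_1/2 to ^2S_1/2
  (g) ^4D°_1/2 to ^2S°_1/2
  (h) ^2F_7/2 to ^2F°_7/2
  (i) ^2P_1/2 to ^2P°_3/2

6

(a) allowed
(b) allowed
(c) forbidden (parity, ΔS, ΔJ fail)
(d) allowed
(e) allowed
(f) forbidden (parity, ΔS, ΔL fail)
(g) forbidden (parity, ΔS, ΔL fail)
(h) allowed
(i) allowed
Total allowed: 6 of 9.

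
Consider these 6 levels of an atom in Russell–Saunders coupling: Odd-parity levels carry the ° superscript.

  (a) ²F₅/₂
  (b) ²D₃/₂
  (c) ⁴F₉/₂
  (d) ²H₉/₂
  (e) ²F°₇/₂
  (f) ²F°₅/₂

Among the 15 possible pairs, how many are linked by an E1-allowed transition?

(a)–(b): forbidden (parity).
(a)–(c): forbidden (parity, ΔS, ΔJ).
(a)–(d): forbidden (parity, ΔL, ΔJ).
(a)–(e): allowed.
(a)–(f): allowed.
(b)–(c): forbidden (parity, ΔS, ΔJ).
(b)–(d): forbidden (parity, ΔL, ΔJ).
(b)–(e): forbidden (ΔJ).
(b)–(f): allowed.
(c)–(d): forbidden (parity, ΔS, ΔL).
(c)–(e): forbidden (ΔS).
(c)–(f): forbidden (ΔS, ΔJ).
(d)–(e): forbidden (ΔL).
(d)–(f): forbidden (ΔL, ΔJ).
(e)–(f): forbidden (parity).
Allowed pairs: 3 of 15.

3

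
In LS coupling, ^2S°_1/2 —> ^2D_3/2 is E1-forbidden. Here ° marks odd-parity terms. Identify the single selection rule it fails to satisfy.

Parity must change: odd → even — passes.
ΔL = 0, ±1 (not L=0↔0): L: 0 → 2, ΔL = +2 — fails.
ΔS = 0: S: 1/2 → 1/2 — passes.
ΔJ = 0, ±1 (not J=0↔0): J: 1/2 → 3/2, ΔJ = +1 — passes.

the ΔL = 0, ±1 rule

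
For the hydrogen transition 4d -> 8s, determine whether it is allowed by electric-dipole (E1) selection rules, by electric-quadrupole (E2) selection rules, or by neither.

E2

Δl = 0 − 2 = -2; l_i + l_f = 2.
E1 (Δl = ±1): not satisfied.
E2 (Δl = 0,±2, l_i+l_f ≥ 2): satisfied.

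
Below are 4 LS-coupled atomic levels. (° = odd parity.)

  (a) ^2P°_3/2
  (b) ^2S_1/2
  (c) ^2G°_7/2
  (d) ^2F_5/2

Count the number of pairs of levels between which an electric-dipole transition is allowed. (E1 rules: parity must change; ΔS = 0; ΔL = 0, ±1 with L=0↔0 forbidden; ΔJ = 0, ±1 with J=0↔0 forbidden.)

(a)–(b): allowed.
(a)–(c): forbidden (parity, ΔL, ΔJ).
(a)–(d): forbidden (ΔL).
(b)–(c): forbidden (ΔL, ΔJ).
(b)–(d): forbidden (parity, ΔL, ΔJ).
(c)–(d): allowed.
Allowed pairs: 2 of 6.

2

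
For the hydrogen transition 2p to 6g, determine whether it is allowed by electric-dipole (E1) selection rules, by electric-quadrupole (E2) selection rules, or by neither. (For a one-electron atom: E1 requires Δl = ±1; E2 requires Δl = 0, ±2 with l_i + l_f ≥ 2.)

neither

Δl = 4 − 1 = +3; l_i + l_f = 5.
E1 (Δl = ±1): not satisfied.
E2 (Δl = 0,±2, l_i+l_f ≥ 2): not satisfied.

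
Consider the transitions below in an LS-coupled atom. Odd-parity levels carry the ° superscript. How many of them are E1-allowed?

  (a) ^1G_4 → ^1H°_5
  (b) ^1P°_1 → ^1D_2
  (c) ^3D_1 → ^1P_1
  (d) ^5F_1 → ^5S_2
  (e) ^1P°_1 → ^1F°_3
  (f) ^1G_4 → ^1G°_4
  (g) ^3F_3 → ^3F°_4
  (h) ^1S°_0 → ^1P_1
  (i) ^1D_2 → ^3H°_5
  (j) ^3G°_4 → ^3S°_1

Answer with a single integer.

5

(a) allowed
(b) allowed
(c) forbidden (parity, ΔS fail)
(d) forbidden (parity, ΔL fail)
(e) forbidden (parity, ΔL, ΔJ fail)
(f) allowed
(g) allowed
(h) allowed
(i) forbidden (ΔS, ΔL, ΔJ fail)
(j) forbidden (parity, ΔL, ΔJ fail)
Total allowed: 5 of 10.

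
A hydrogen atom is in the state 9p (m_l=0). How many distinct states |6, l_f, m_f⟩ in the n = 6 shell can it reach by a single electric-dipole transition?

E1 requires Δl = ±1, so l_f ∈ {0, 2}; with 0 ≤ l_f ≤ n_f−1 = 5, the allowed l_f values are {0, 2}.
For l_f = 0: m_f ∈ {m_i−1, m_i, m_i+1} ∩ [−0, 0] = {0} → 1 state.
For l_f = 2: m_f ∈ {m_i−1, m_i, m_i+1} ∩ [−2, 2] = {-1, 0, 1} → 3 states.
Total: 4.

4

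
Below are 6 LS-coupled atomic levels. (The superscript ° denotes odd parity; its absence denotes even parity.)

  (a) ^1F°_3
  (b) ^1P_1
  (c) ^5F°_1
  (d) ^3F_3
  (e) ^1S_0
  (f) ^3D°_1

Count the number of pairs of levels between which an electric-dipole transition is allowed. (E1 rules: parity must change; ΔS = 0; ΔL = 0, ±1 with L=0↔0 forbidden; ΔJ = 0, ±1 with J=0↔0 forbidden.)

0

(a)–(b): forbidden (ΔL, ΔJ).
(a)–(c): forbidden (parity, ΔS, ΔJ).
(a)–(d): forbidden (ΔS).
(a)–(e): forbidden (ΔL, ΔJ).
(a)–(f): forbidden (parity, ΔS, ΔJ).
(b)–(c): forbidden (ΔS, ΔL).
(b)–(d): forbidden (parity, ΔS, ΔL, ΔJ).
(b)–(e): forbidden (parity).
(b)–(f): forbidden (ΔS).
(c)–(d): forbidden (ΔS, ΔJ).
(c)–(e): forbidden (ΔS, ΔL).
(c)–(f): forbidden (parity, ΔS).
(d)–(e): forbidden (parity, ΔS, ΔL, ΔJ).
(d)–(f): forbidden (ΔJ).
(e)–(f): forbidden (ΔS, ΔL).
Allowed pairs: 0 of 15.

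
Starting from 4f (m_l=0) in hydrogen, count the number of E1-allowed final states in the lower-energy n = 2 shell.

E1 requires l_f ∈ {2, 4}, but neither lies in [0, 1], so no final state is reachable.
Total: 0.

0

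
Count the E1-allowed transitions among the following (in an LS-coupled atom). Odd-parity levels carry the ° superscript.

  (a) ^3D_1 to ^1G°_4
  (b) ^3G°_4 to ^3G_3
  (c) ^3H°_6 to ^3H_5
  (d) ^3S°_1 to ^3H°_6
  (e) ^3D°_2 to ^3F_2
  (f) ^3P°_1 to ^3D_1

(a) forbidden (ΔS, ΔL, ΔJ fail)
(b) allowed
(c) allowed
(d) forbidden (parity, ΔL, ΔJ fail)
(e) allowed
(f) allowed
Total allowed: 4 of 6.

4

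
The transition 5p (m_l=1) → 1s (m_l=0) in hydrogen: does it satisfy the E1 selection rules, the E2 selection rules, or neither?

Δl = 0 − 1 = -1; l_i + l_f = 1.
Δm_l = -1.
E1 (Δl = ±1, |Δm_l| ≤ 1): satisfied.
E2 (Δl = 0,±2, l_i+l_f ≥ 2, |Δm_l| ≤ 2): not satisfied.

E1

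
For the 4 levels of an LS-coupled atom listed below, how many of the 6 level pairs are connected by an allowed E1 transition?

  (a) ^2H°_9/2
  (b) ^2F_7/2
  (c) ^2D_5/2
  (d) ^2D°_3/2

1

(a)–(b): forbidden (ΔL).
(a)–(c): forbidden (ΔL, ΔJ).
(a)–(d): forbidden (parity, ΔL, ΔJ).
(b)–(c): forbidden (parity).
(b)–(d): forbidden (ΔJ).
(c)–(d): allowed.
Allowed pairs: 1 of 6.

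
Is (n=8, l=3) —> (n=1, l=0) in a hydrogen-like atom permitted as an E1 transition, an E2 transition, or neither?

Δl = 0 − 3 = -3; l_i + l_f = 3.
E1 (Δl = ±1): not satisfied.
E2 (Δl = 0,±2, l_i+l_f ≥ 2): not satisfied.

neither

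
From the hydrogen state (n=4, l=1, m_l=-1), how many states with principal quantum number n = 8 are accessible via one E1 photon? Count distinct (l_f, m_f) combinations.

4

E1 requires Δl = ±1, so l_f ∈ {0, 2}; with 0 ≤ l_f ≤ n_f−1 = 7, the allowed l_f values are {0, 2}.
For l_f = 0: m_f ∈ {m_i−1, m_i, m_i+1} ∩ [−0, 0] = {0} → 1 state.
For l_f = 2: m_f ∈ {m_i−1, m_i, m_i+1} ∩ [−2, 2] = {-2, -1, 0} → 3 states.
Total: 4.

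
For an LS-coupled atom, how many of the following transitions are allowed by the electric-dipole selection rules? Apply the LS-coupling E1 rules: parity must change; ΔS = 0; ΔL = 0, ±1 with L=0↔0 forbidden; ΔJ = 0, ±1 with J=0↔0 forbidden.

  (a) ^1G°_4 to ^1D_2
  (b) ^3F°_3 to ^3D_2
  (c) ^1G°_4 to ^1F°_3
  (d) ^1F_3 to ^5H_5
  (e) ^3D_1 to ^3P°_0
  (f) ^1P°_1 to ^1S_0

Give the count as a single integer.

3

(a) forbidden (ΔL, ΔJ fail)
(b) allowed
(c) forbidden (parity fails)
(d) forbidden (parity, ΔS, ΔL, ΔJ fail)
(e) allowed
(f) allowed
Total allowed: 3 of 6.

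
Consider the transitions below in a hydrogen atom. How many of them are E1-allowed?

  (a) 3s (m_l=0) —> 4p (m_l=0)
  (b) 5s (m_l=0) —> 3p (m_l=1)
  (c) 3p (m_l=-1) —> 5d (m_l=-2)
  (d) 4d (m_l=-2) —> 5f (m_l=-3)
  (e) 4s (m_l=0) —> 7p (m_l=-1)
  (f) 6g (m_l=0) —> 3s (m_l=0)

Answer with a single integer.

5

(a) allowed
(b) allowed
(c) allowed
(d) allowed
(e) allowed
(f) forbidden — Δl = -4 (E1 requires Δl = ±1)
Total allowed: 5 of 6.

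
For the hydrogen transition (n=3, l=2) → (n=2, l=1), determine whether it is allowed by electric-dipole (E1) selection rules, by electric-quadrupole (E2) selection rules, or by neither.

E1

Δl = 1 − 2 = -1; l_i + l_f = 3.
E1 (Δl = ±1): satisfied.
E2 (Δl = 0,±2, l_i+l_f ≥ 2): not satisfied.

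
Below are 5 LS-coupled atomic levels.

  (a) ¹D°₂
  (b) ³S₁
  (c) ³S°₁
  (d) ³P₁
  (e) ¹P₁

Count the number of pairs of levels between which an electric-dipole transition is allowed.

2

(a)–(b): forbidden (ΔS, ΔL).
(a)–(c): forbidden (parity, ΔS, ΔL).
(a)–(d): forbidden (ΔS).
(a)–(e): allowed.
(b)–(c): forbidden (ΔL).
(b)–(d): forbidden (parity).
(b)–(e): forbidden (parity, ΔS).
(c)–(d): allowed.
(c)–(e): forbidden (ΔS).
(d)–(e): forbidden (parity, ΔS).
Allowed pairs: 2 of 10.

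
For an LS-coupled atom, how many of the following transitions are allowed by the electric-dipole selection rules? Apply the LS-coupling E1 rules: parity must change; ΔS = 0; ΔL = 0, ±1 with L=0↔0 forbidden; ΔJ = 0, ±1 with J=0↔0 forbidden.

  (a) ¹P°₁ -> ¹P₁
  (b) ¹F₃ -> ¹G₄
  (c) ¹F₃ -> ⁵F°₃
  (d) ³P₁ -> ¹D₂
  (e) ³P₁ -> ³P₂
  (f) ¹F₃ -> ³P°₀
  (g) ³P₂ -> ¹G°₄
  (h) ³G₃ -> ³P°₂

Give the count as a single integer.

(a) allowed
(b) forbidden (parity fails)
(c) forbidden (ΔS fails)
(d) forbidden (parity, ΔS fail)
(e) forbidden (parity fails)
(f) forbidden (ΔS, ΔL, ΔJ fail)
(g) forbidden (ΔS, ΔL, ΔJ fail)
(h) forbidden (ΔL fails)
Total allowed: 1 of 8.

1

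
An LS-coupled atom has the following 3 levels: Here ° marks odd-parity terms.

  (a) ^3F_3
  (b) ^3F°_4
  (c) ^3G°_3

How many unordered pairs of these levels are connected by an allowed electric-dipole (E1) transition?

(a)–(b): allowed.
(a)–(c): allowed.
(b)–(c): forbidden (parity).
Allowed pairs: 2 of 3.

2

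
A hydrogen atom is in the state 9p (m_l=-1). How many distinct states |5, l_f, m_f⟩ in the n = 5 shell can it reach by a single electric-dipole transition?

E1 requires Δl = ±1, so l_f ∈ {0, 2}; with 0 ≤ l_f ≤ n_f−1 = 4, the allowed l_f values are {0, 2}.
For l_f = 0: m_f ∈ {m_i−1, m_i, m_i+1} ∩ [−0, 0] = {0} → 1 state.
For l_f = 2: m_f ∈ {m_i−1, m_i, m_i+1} ∩ [−2, 2] = {-2, -1, 0} → 3 states.
Total: 4.

4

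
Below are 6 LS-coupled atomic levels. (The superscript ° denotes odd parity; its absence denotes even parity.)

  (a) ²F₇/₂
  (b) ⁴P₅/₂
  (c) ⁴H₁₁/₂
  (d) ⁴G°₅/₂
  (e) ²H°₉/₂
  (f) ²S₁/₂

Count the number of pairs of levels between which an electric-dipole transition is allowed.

0

(a)–(b): forbidden (parity, ΔS, ΔL).
(a)–(c): forbidden (parity, ΔS, ΔL, ΔJ).
(a)–(d): forbidden (ΔS).
(a)–(e): forbidden (ΔL).
(a)–(f): forbidden (parity, ΔL, ΔJ).
(b)–(c): forbidden (parity, ΔL, ΔJ).
(b)–(d): forbidden (ΔL).
(b)–(e): forbidden (ΔS, ΔL, ΔJ).
(b)–(f): forbidden (parity, ΔS, ΔJ).
(c)–(d): forbidden (ΔJ).
(c)–(e): forbidden (ΔS).
(c)–(f): forbidden (parity, ΔS, ΔL, ΔJ).
(d)–(e): forbidden (parity, ΔS, ΔJ).
(d)–(f): forbidden (ΔS, ΔL, ΔJ).
(e)–(f): forbidden (ΔL, ΔJ).
Allowed pairs: 0 of 15.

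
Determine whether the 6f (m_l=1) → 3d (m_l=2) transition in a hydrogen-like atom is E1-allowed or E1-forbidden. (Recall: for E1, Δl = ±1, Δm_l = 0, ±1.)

allowed

l: 3 → 2 (Δl = -1). Δl = ±1 ✓.
Δm_l = 2 − (1) = +1. E1 requires Δm_l = 0, ±1: ✓.
All E1 selection rules are satisfied.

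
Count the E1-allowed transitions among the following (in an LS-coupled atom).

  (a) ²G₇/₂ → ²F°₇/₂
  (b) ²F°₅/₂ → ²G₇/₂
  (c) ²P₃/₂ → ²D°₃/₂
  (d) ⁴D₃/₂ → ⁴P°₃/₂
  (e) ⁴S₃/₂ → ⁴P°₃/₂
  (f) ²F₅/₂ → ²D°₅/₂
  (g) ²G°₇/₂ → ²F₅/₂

(a) allowed
(b) allowed
(c) allowed
(d) allowed
(e) allowed
(f) allowed
(g) allowed
Total allowed: 7 of 7.

7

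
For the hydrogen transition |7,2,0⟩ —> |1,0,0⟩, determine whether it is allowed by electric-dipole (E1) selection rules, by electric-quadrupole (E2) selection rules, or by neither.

E2

Δl = 0 − 2 = -2; l_i + l_f = 2.
Δm_l = +0.
E1 (Δl = ±1, |Δm_l| ≤ 1): not satisfied.
E2 (Δl = 0,±2, l_i+l_f ≥ 2, |Δm_l| ≤ 2): satisfied.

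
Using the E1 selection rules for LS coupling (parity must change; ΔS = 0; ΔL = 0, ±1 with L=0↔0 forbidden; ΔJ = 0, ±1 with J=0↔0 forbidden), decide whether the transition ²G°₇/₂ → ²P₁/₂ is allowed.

Parity must change: odd → even — passes.
ΔS = 0: S: 1/2 → 1/2 — passes.
ΔL = 0, ±1 (not L=0↔0): L: 4 → 1, ΔL = -3 — fails.
ΔJ = 0, ±1 (not J=0↔0): J: 7/2 → 1/2, ΔJ = -3 — fails.
Rule(s) violated: ΔL, ΔJ.

forbidden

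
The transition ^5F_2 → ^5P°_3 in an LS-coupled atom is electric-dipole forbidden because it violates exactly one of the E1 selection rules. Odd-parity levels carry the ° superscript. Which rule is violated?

the ΔL = 0, ±1 rule

Parity must change: even → odd — passes.
ΔS = 0: S: 2 → 2 — passes.
ΔL = 0, ±1 (not L=0↔0): L: 3 → 1, ΔL = -2 — fails.
ΔJ = 0, ±1 (not J=0↔0): J: 2 → 3, ΔJ = +1 — passes.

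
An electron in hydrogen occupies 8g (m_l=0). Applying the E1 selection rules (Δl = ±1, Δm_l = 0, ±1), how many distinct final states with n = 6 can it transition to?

E1 requires Δl = ±1, so l_f ∈ {3, 5}; with 0 ≤ l_f ≤ n_f−1 = 5, the allowed l_f values are {3, 5}.
For l_f = 3: m_f ∈ {m_i−1, m_i, m_i+1} ∩ [−3, 3] = {-1, 0, 1} → 3 states.
For l_f = 5: m_f ∈ {m_i−1, m_i, m_i+1} ∩ [−5, 5] = {-1, 0, 1} → 3 states.
Total: 6.

6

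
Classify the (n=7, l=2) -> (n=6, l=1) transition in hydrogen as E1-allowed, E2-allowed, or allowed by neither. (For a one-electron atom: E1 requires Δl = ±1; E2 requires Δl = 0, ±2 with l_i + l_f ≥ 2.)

Δl = 1 − 2 = -1; l_i + l_f = 3.
E1 (Δl = ±1): satisfied.
E2 (Δl = 0,±2, l_i+l_f ≥ 2): not satisfied.

E1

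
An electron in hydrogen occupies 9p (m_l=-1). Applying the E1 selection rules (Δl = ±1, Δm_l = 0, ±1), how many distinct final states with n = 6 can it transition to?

E1 requires Δl = ±1, so l_f ∈ {0, 2}; with 0 ≤ l_f ≤ n_f−1 = 5, the allowed l_f values are {0, 2}.
For l_f = 0: m_f ∈ {m_i−1, m_i, m_i+1} ∩ [−0, 0] = {0} → 1 state.
For l_f = 2: m_f ∈ {m_i−1, m_i, m_i+1} ∩ [−2, 2] = {-2, -1, 0} → 3 states.
Total: 4.

4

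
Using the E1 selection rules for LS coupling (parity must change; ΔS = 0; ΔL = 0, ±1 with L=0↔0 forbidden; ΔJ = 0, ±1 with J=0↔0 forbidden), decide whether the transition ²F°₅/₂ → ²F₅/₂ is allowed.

Parity must change: odd → even — ✓.
ΔS = 0: S: 1/2 → 1/2 — ✓.
ΔL = 0, ±1 (not L=0↔0): L: 3 → 3, ΔL = +0 — ✓.
ΔJ = 0, ±1 (not J=0↔0): J: 5/2 → 5/2, ΔJ = +0 — ✓.
All four E1 rules are satisfied.

allowed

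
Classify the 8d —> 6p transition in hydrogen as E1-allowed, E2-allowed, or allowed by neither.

E1

Δl = 1 − 2 = -1; l_i + l_f = 3.
E1 (Δl = ±1): satisfied.
E2 (Δl = 0,±2, l_i+l_f ≥ 2): not satisfied.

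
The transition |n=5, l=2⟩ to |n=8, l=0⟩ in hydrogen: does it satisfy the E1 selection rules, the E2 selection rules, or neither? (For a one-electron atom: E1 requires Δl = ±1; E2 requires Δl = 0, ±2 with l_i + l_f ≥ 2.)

E2

Δl = 0 − 2 = -2; l_i + l_f = 2.
E1 (Δl = ±1): not satisfied.
E2 (Δl = 0,±2, l_i+l_f ≥ 2): satisfied.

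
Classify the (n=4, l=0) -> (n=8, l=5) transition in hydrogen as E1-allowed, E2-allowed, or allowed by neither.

Δl = 5 − 0 = +5; l_i + l_f = 5.
E1 (Δl = ±1): not satisfied.
E2 (Δl = 0,±2, l_i+l_f ≥ 2): not satisfied.

neither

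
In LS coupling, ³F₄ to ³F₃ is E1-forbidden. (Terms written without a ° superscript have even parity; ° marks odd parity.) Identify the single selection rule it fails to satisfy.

Reading off the term symbols: S 1→1, L 3→3, J 4→3, parity even→even.
ΔL = 0, ±1 (not L=0↔0): L: 3 → 3, ΔL = +0 — ✓.
Parity must change: even → even — ✗.
ΔJ = 0, ±1 (not J=0↔0): J: 4 → 3, ΔJ = -1 — ✓.
ΔS = 0: S: 1 → 1 — ✓.

parity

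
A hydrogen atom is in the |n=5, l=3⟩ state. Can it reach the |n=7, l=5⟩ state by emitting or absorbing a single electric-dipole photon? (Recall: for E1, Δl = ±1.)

l: 3 → 5 (Δl = +2). Δl = ±1 violated.
The transition is electric-dipole forbidden.

forbidden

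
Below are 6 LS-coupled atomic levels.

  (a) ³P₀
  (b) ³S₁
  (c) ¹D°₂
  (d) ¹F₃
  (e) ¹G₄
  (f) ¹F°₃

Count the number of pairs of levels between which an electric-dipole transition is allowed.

3

(a)–(b): forbidden (parity).
(a)–(c): forbidden (ΔS, ΔJ).
(a)–(d): forbidden (parity, ΔS, ΔL, ΔJ).
(a)–(e): forbidden (parity, ΔS, ΔL, ΔJ).
(a)–(f): forbidden (ΔS, ΔL, ΔJ).
(b)–(c): forbidden (ΔS, ΔL).
(b)–(d): forbidden (parity, ΔS, ΔL, ΔJ).
(b)–(e): forbidden (parity, ΔS, ΔL, ΔJ).
(b)–(f): forbidden (ΔS, ΔL, ΔJ).
(c)–(d): allowed.
(c)–(e): forbidden (ΔL, ΔJ).
(c)–(f): forbidden (parity).
(d)–(e): forbidden (parity).
(d)–(f): allowed.
(e)–(f): allowed.
Allowed pairs: 3 of 15.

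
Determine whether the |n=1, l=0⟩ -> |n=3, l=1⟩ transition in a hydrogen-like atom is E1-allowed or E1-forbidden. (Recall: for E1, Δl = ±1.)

Δl = 1 − 0 = +1; the E1 rule Δl = ±1 is ✓.
All E1 selection rules are satisfied.

allowed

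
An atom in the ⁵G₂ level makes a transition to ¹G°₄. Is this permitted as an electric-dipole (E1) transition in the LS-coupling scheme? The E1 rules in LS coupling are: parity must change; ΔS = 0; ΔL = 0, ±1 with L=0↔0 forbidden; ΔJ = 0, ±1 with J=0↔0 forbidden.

forbidden

Reading off the term symbols: S 2→0, L 4→4, J 2→4, parity even→odd.
Parity must change: even → odd — passes.
ΔS = 0: S: 2 → 0 — fails.
ΔL = 0, ±1 (not L=0↔0): L: 4 → 4, ΔL = +0 — passes.
ΔJ = 0, ±1 (not J=0↔0): J: 2 → 4, ΔJ = +2 — fails.
Rule(s) violated: ΔS, ΔJ.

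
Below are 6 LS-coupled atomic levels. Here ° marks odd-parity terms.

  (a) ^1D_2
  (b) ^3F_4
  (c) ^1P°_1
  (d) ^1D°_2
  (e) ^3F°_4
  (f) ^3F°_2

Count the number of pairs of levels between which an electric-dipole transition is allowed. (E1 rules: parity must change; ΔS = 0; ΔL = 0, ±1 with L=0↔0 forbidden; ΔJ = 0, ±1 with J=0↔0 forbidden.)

3

(a)–(b): forbidden (parity, ΔS, ΔJ).
(a)–(c): allowed.
(a)–(d): allowed.
(a)–(e): forbidden (ΔS, ΔJ).
(a)–(f): forbidden (ΔS).
(b)–(c): forbidden (ΔS, ΔL, ΔJ).
(b)–(d): forbidden (ΔS, ΔJ).
(b)–(e): allowed.
(b)–(f): forbidden (ΔJ).
(c)–(d): forbidden (parity).
(c)–(e): forbidden (parity, ΔS, ΔL, ΔJ).
(c)–(f): forbidden (parity, ΔS, ΔL).
(d)–(e): forbidden (parity, ΔS, ΔJ).
(d)–(f): forbidden (parity, ΔS).
(e)–(f): forbidden (parity, ΔJ).
Allowed pairs: 3 of 15.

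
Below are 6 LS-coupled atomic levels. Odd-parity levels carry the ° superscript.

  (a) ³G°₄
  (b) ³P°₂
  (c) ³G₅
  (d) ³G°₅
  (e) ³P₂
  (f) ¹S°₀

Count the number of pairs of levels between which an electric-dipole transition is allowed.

3

(a)–(b): forbidden (parity, ΔL, ΔJ).
(a)–(c): allowed.
(a)–(d): forbidden (parity).
(a)–(e): forbidden (ΔL, ΔJ).
(a)–(f): forbidden (parity, ΔS, ΔL, ΔJ).
(b)–(c): forbidden (ΔL, ΔJ).
(b)–(d): forbidden (parity, ΔL, ΔJ).
(b)–(e): allowed.
(b)–(f): forbidden (parity, ΔS, ΔJ).
(c)–(d): allowed.
(c)–(e): forbidden (parity, ΔL, ΔJ).
(c)–(f): forbidden (ΔS, ΔL, ΔJ).
(d)–(e): forbidden (ΔL, ΔJ).
(d)–(f): forbidden (parity, ΔS, ΔL, ΔJ).
(e)–(f): forbidden (ΔS, ΔJ).
Allowed pairs: 3 of 15.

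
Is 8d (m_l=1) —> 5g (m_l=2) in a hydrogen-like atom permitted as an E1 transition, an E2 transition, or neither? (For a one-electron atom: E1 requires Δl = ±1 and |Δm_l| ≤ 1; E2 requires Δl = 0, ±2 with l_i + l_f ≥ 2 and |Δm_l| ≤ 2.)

Δl = 4 − 2 = +2; l_i + l_f = 6.
Δm_l = +1.
E1 (Δl = ±1, |Δm_l| ≤ 1): not satisfied.
E2 (Δl = 0,±2, l_i+l_f ≥ 2, |Δm_l| ≤ 2): satisfied.

E2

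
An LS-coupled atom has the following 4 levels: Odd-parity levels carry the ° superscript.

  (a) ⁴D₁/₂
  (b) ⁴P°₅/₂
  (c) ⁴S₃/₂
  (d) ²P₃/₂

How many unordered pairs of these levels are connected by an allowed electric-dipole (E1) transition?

(a)–(b): forbidden (ΔJ).
(a)–(c): forbidden (parity, ΔL).
(a)–(d): forbidden (parity, ΔS).
(b)–(c): allowed.
(b)–(d): forbidden (ΔS).
(c)–(d): forbidden (parity, ΔS).
Allowed pairs: 1 of 6.

1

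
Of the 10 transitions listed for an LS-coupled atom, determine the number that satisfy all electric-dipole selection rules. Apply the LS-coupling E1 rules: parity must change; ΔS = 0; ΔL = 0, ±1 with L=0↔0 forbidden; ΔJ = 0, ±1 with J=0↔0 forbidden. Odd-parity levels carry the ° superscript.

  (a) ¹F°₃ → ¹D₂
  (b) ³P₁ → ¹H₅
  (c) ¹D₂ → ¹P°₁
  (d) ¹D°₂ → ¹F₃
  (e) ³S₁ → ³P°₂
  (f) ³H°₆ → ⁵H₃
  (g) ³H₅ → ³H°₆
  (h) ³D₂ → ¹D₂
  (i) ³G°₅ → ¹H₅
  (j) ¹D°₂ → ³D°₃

(a) allowed
(b) forbidden (parity, ΔS, ΔL, ΔJ fail)
(c) allowed
(d) allowed
(e) allowed
(f) forbidden (ΔS, ΔJ fail)
(g) allowed
(h) forbidden (parity, ΔS fail)
(i) forbidden (ΔS fails)
(j) forbidden (parity, ΔS fail)
Total allowed: 5 of 10.

5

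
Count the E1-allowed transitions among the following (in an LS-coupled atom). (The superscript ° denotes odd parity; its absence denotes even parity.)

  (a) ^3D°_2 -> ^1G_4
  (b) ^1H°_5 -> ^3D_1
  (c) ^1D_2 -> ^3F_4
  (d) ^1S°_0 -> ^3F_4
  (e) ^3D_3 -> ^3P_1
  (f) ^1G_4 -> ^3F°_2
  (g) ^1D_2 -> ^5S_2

(a) forbidden (ΔS, ΔL, ΔJ fail)
(b) forbidden (ΔS, ΔL, ΔJ fail)
(c) forbidden (parity, ΔS, ΔJ fail)
(d) forbidden (ΔS, ΔL, ΔJ fail)
(e) forbidden (parity, ΔJ fail)
(f) forbidden (ΔS, ΔJ fail)
(g) forbidden (parity, ΔS, ΔL fail)
Total allowed: 0 of 7.

0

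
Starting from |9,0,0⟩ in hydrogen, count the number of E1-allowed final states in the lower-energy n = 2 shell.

E1 requires Δl = ±1, so l_f ∈ {-1, 1}; with 0 ≤ l_f ≤ n_f−1 = 1, the allowed l_f values are {1}.
For l_f = 1: m_f ∈ {m_i−1, m_i, m_i+1} ∩ [−1, 1] = {-1, 0, 1} → 3 states.
Total: 3.

3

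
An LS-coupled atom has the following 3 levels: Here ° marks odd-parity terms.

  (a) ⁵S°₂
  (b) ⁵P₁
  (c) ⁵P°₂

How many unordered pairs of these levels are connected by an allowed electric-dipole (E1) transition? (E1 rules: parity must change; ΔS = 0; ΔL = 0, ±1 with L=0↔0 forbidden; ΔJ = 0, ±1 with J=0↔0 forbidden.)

(a)–(b): allowed.
(a)–(c): forbidden (parity).
(b)–(c): allowed.
Allowed pairs: 2 of 3.

2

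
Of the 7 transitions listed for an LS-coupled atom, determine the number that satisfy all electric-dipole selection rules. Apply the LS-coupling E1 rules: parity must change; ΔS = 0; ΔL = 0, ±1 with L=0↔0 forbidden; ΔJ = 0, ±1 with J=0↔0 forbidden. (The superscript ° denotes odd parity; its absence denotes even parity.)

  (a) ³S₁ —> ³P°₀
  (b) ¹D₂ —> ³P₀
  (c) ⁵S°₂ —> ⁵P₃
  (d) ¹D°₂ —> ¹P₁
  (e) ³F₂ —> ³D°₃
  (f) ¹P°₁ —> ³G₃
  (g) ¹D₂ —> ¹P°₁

5

(a) allowed
(b) forbidden (parity, ΔS, ΔJ fail)
(c) allowed
(d) allowed
(e) allowed
(f) forbidden (ΔS, ΔL, ΔJ fail)
(g) allowed
Total allowed: 5 of 7.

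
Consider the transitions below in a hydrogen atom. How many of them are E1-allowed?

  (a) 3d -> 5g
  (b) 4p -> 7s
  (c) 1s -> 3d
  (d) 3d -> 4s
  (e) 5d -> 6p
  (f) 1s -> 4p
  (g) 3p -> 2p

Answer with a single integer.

3

(a) forbidden — Δl = +2 (E1 requires Δl = ±1)
(b) allowed
(c) forbidden — Δl = +2 (E1 requires Δl = ±1)
(d) forbidden — Δl = -2 (E1 requires Δl = ±1)
(e) allowed
(f) allowed
(g) forbidden — Δl = +0 (E1 requires Δl = ±1)
Total allowed: 3 of 7.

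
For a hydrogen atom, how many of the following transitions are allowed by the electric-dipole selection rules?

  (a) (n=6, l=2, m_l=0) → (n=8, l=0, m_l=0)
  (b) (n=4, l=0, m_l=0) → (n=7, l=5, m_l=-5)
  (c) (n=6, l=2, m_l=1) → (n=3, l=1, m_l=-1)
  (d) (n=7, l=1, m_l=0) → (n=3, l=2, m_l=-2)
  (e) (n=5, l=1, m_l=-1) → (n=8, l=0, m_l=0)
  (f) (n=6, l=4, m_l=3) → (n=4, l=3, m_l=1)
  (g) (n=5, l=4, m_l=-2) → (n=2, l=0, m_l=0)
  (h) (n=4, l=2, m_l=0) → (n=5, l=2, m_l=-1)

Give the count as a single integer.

(a) forbidden — Δl = -2 (E1 requires Δl = ±1)
(b) forbidden — Δl = +5 (E1 requires Δl = ±1); Δm_l = -5 (E1 requires Δm_l = 0, ±1)
(c) forbidden — Δm_l = -2 (E1 requires Δm_l = 0, ±1)
(d) forbidden — Δm_l = -2 (E1 requires Δm_l = 0, ±1)
(e) allowed
(f) forbidden — Δm_l = -2 (E1 requires Δm_l = 0, ±1)
(g) forbidden — Δl = -4 (E1 requires Δl = ±1); Δm_l = +2 (E1 requires Δm_l = 0, ±1)
(h) forbidden — Δl = +0 (E1 requires Δl = ±1)
Total allowed: 1 of 8.

1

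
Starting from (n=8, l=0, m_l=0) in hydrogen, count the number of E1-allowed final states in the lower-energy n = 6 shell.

3

E1 requires Δl = ±1, so l_f ∈ {-1, 1}; with 0 ≤ l_f ≤ n_f−1 = 5, the allowed l_f values are {1}.
For l_f = 1: m_f ∈ {m_i−1, m_i, m_i+1} ∩ [−1, 1] = {-1, 0, 1} → 3 states.
Total: 3.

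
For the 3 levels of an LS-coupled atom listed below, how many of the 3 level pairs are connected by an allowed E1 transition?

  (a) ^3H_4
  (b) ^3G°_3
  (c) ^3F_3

2

(a)–(b): allowed.
(a)–(c): forbidden (parity, ΔL).
(b)–(c): allowed.
Allowed pairs: 2 of 3.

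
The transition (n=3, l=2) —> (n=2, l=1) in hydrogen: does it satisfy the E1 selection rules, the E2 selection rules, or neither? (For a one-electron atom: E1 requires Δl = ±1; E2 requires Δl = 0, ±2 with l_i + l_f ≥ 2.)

Δl = 1 − 2 = -1; l_i + l_f = 3.
E1 (Δl = ±1): satisfied.
E2 (Δl = 0,±2, l_i+l_f ≥ 2): not satisfied.

E1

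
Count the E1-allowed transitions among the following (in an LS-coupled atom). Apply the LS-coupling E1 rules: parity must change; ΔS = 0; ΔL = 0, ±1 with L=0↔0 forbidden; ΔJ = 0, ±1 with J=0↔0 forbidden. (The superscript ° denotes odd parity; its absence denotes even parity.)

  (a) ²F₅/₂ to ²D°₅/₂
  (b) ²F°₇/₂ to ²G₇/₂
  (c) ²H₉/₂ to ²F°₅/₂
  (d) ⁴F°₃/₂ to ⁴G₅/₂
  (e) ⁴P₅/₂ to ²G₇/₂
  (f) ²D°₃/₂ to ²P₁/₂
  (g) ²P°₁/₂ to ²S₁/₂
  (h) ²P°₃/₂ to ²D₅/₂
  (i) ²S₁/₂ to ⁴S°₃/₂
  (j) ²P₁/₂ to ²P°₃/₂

(a) allowed
(b) allowed
(c) forbidden (ΔL, ΔJ fail)
(d) allowed
(e) forbidden (parity, ΔS, ΔL fail)
(f) allowed
(g) allowed
(h) allowed
(i) forbidden (ΔS, ΔL fail)
(j) allowed
Total allowed: 7 of 10.

7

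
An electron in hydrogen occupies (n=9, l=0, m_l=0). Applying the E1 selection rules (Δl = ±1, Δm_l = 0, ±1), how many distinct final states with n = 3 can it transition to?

3

E1 requires Δl = ±1, so l_f ∈ {-1, 1}; with 0 ≤ l_f ≤ n_f−1 = 2, the allowed l_f values are {1}.
For l_f = 1: m_f ∈ {m_i−1, m_i, m_i+1} ∩ [−1, 1] = {-1, 0, 1} → 3 states.
Total: 3.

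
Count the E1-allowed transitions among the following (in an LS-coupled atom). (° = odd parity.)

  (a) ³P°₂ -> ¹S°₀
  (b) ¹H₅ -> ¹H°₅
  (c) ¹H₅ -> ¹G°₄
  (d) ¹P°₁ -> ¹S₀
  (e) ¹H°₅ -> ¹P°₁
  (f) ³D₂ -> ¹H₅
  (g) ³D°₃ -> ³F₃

(a) forbidden (parity, ΔS, ΔJ fail)
(b) allowed
(c) allowed
(d) allowed
(e) forbidden (parity, ΔL, ΔJ fail)
(f) forbidden (parity, ΔS, ΔL, ΔJ fail)
(g) allowed
Total allowed: 4 of 7.

4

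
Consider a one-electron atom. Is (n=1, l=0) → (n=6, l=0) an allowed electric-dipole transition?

l: 0 → 0 (Δl = +0). Δl = ±1 fails.
The transition is electric-dipole forbidden.

forbidden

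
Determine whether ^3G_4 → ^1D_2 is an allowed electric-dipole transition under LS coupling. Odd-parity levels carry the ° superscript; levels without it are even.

forbidden

ΔS = 0: S: 1 → 0 — fails.
ΔL = 0, ±1 (not L=0↔0): L: 4 → 2, ΔL = -2 — fails.
Parity must change: even → even — fails.
ΔJ = 0, ±1 (not J=0↔0): J: 4 → 2, ΔJ = -2 — fails.
Rule(s) violated: parity, ΔS, ΔL, ΔJ.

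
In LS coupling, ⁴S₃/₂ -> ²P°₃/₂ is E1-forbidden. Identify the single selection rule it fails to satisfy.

the ΔS = 0 rule

Parity must change: even → odd — passes.
ΔS = 0: S: 3/2 → 1/2 — fails.
ΔL = 0, ±1 (not L=0↔0): L: 0 → 1, ΔL = +1 — passes.
ΔJ = 0, ±1 (not J=0↔0): J: 3/2 → 3/2, ΔJ = +0 — passes.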